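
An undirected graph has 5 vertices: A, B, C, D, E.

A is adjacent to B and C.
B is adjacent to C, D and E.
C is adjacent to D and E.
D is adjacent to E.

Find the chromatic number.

B, C, D, E are mutually adjacent (a clique of size 4), so at least 4 colors are needed.
4 colors suffice: color red → {B}; color blue → {C}; color green → {A, E}; color yellow → {D}. Every edge joins two different colors.

4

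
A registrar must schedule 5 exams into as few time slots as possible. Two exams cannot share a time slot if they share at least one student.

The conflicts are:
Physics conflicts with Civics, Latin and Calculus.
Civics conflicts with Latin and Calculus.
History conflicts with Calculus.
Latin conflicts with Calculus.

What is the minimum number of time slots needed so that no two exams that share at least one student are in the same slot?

4

Physics, Civics, Latin, Calculus pairwise conflict, so at least 4 time slots are needed.
4 time slots suffice: Physics=2, Civics=4, History=2, Latin=3, Calculus=1. Every pair that conflicts lands in different time slots.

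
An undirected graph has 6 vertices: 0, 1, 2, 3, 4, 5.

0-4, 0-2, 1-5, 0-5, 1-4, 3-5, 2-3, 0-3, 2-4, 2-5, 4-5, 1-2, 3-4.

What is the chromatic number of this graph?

5

0, 2, 3, 4, 5 are pairwise adjacent (a clique of size 5), so at least 5 colors are needed.
A valid assignment using 5 colors: 0=e, 1=d, 2=a, 3=d, 4=b, 5=c. No two adjacent vertices share a color.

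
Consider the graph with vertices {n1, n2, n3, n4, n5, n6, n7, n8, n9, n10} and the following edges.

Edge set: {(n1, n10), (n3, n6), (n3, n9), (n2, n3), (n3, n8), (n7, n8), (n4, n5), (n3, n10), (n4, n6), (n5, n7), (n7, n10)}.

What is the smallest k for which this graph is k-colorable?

2

n2 and n3 are adjacent, so at least 2 colors are needed.
2 colors suffice: n1=1, n2=2, n3=1, n4=1, n5=2, n6=2, n7=1, n8=2, n9=2, n10=2. Each edge has distinct colors on its endpoints.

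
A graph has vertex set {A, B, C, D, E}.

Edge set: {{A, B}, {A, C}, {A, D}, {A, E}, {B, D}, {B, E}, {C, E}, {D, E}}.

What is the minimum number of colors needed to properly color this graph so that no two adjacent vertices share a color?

4

A, B, D, E are mutually adjacent (a clique of size 4), so at least 4 colors are needed.
4 colors suffice: color red → {A}; color blue → {E}; color green → {C, D}; color yellow → {B}. No two adjacent vertices share a color.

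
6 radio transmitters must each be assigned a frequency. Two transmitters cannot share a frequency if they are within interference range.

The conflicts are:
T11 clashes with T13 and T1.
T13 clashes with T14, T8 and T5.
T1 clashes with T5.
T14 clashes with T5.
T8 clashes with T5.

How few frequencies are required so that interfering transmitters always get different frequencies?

T13, T14, T5 all conflict with each other, so at least 3 frequencies are needed.
3 frequencies suffice: frequency 1 → {T13, T1}; frequency 2 → {T11, T5}; frequency 3 → {T14, T8}. Every pair that conflicts lands in different frequencies.

3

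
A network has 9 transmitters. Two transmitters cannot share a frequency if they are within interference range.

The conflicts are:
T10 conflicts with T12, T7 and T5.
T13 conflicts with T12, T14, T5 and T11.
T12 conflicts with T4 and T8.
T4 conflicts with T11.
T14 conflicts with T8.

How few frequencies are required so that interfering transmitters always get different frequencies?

T14 and T8 conflict, so at least 2 frequencies are needed.
2 frequencies suffice: frequency 1 → {T10, T13, T4, T8}; frequency 2 → {T12, T7, T14, T5, T11}. Each listed conflict is separated.

2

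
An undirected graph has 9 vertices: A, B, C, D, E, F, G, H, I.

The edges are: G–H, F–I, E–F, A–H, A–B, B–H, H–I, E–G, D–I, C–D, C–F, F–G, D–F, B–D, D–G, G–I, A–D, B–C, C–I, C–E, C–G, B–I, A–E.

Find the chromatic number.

C, D, F, G, I form a clique, so at least 5 colors are needed.
One proper 5-coloring: A=5, B=3, C=1, D=4, E=2, F=5, G=3, H=1, I=2. No two adjacent vertices share a color.

5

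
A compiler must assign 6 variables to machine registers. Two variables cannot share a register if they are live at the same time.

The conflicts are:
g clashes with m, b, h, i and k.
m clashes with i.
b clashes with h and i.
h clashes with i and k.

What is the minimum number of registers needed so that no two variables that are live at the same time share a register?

4

g, b, h, i pairwise conflict, so at least 4 registers are needed.
4 registers suffice: register 1 → {g}; register 2 → {i, k}; register 3 → {m, h}; register 4 → {b}. Every pair that conflicts lands in different registers.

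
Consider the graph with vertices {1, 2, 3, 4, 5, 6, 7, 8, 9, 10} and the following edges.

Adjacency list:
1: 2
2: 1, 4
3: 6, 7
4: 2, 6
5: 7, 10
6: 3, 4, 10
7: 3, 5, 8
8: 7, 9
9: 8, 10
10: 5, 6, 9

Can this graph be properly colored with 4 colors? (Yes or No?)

Yes

The chromatic number is 3. The cycle 7-3-6-10-5-7 has odd length 5, so it cannot be 2-colored; at least 3 colors are needed.
3 colors suffice: 1=b, 2=a, 3=b, 4=b, 5=c, 6=a, 7=a, 8=b, 9=a, 10=b.
Since 4 ≥ 3, a proper 4-coloring certainly exists.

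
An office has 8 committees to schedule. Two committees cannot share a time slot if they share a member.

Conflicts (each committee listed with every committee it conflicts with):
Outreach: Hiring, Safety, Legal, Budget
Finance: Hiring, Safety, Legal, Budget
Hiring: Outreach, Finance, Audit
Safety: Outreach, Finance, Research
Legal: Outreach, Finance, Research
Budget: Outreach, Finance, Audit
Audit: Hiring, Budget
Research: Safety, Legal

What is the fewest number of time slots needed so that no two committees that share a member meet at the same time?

2

Safety and Research conflict, so at least 2 time slots are needed.
A valid assignment using 2 time slots: Outreach=1, Finance=1, Hiring=2, Safety=2, Legal=2, Budget=2, Audit=1, Research=1. Every pair that conflicts lands in different time slots.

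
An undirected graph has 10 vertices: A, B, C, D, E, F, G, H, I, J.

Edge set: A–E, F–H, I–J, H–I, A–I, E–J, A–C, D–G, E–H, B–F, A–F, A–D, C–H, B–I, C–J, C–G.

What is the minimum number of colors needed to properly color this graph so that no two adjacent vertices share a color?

2

A and F are adjacent, so at least 2 colors are needed.
2 colors suffice: A=1, B=1, C=2, D=2, E=2, F=2, G=1, H=1, I=2, J=1. No two adjacent vertices share a color.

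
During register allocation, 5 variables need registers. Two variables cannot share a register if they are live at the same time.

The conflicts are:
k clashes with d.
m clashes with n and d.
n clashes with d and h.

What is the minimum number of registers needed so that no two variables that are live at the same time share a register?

m, n, d all conflict with each other, so at least 3 registers are needed.
Using 3 registers: k=2, m=3, n=2, d=1, h=1. No two conflicting variables share a register.

3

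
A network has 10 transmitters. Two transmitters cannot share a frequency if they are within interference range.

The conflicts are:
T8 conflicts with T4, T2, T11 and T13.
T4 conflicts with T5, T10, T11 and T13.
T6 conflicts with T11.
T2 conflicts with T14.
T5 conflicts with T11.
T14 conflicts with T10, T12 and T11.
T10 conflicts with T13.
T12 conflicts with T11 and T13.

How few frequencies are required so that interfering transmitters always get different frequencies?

T14, T12, T11 all conflict with each other, so at least 3 frequencies are needed.
A valid assignment using 3 frequencies: T8=3, T4=2, T6=2, T2=1, T5=3, T14=2, T10=3, T12=3, T11=1, T13=1. No two conflicting transmitters share a frequency.

3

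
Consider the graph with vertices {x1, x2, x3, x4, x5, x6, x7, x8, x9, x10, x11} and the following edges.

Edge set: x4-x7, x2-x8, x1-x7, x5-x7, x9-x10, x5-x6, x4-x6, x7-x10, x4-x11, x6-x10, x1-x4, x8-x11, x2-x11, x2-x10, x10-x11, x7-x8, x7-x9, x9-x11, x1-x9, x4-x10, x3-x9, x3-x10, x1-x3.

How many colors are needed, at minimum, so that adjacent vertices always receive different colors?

3

x3, x9, x10 are pairwise adjacent, so at least 3 colors are needed.
A valid assignment using 3 colors: x1=R, x2=G, x3=B, x4=G, x5=R, x6=B, x7=B, x8=R, x9=G, x10=R, x11=B. Every edge joins two different colors.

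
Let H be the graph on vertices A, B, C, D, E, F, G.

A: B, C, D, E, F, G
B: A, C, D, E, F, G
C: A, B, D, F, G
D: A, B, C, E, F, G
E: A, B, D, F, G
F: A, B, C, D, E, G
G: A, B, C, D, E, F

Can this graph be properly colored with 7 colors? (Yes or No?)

Yes

The chromatic number is 6. A, B, D, E, F, G are mutually adjacent (a clique of size 6), so at least 6 colors are needed.
6 colors suffice: color 1 → {F}; color 2 → {D}; color 3 → {G}; color 4 → {A}; color 5 → {B}; color 6 → {C, E}.
Since 7 ≥ 6, a proper 7-coloring certainly exists.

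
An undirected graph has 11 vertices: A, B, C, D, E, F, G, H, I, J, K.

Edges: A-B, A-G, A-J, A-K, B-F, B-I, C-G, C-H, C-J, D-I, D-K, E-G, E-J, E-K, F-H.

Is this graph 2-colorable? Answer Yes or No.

The cycle D-I-B-A-K-D has odd length 5, so it cannot be 2-colored; at least 3 colors are needed.
So 2 colors are not enough.

No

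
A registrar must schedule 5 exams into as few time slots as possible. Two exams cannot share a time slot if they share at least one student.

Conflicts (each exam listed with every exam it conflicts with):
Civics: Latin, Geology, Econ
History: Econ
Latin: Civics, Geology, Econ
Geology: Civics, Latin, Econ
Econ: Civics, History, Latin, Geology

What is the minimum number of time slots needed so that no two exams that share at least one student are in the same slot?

4

Civics, Latin, Geology, Econ pairwise conflict, so at least 4 time slots are needed.
Using 4 time slots: Civics=3, History=2, Latin=2, Geology=4, Econ=1. No two conflicting exams share a time slot.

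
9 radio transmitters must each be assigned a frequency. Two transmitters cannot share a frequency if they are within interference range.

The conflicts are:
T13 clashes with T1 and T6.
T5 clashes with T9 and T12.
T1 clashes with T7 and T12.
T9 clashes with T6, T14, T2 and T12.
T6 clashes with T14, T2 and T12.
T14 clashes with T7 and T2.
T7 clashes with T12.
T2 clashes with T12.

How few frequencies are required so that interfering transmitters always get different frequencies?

T9, T6, T14, T2 pairwise conflict, so at least 4 frequencies are needed.
4 frequencies suffice: frequency 1 → {T13, T14, T12}; frequency 2 → {T5, T1, T6}; frequency 3 → {T9, T7}; frequency 4 → {T2}. Each listed conflict is separated.

4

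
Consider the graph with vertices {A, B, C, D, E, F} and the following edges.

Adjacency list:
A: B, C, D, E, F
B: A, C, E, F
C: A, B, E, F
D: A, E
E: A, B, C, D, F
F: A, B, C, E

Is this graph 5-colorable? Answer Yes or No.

Yes

The chromatic number is 5. A, B, C, E, F are pairwise adjacent (a clique of size 5), so at least 5 colors are needed.
5 colors suffice: A=1, B=4, C=3, D=3, E=2, F=5.
That is already a proper 5-coloring.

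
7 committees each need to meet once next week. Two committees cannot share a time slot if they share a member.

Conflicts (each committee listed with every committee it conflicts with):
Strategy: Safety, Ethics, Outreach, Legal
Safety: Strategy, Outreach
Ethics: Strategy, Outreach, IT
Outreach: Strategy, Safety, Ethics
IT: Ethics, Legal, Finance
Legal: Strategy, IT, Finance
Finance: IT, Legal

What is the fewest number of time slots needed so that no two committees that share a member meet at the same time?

3

IT, Legal, Finance pairwise conflict, so at least 3 time slots are needed.
3 time slots suffice: time slot 1 → {Strategy, IT}; time slot 2 → {Outreach, Legal}; time slot 3 → {Safety, Ethics, Finance}. Every pair that conflicts lands in different time slots.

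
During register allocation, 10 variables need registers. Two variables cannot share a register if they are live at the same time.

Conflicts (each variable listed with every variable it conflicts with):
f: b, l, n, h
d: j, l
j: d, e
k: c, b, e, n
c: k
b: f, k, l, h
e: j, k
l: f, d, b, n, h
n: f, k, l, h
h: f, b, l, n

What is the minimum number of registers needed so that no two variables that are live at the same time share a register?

f, l, n, h are mutually in conflict, so at least 4 registers are needed.
Using 4 registers: f=4, d=2, j=1, k=1, c=2, b=2, e=2, l=1, n=2, h=3. Every pair that conflicts lands in different registers.

4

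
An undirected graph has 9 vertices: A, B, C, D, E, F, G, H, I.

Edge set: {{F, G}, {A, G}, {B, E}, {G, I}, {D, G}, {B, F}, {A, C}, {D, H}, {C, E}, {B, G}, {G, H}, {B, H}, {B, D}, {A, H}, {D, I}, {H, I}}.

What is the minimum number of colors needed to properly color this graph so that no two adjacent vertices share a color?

4

D, G, H, I are mutually adjacent (a clique of size 4), so at least 4 colors are needed.
4 colors suffice: A=green, B=green, C=red, D=yellow, E=blue, F=blue, G=red, H=blue, I=green. No two adjacent vertices share a color.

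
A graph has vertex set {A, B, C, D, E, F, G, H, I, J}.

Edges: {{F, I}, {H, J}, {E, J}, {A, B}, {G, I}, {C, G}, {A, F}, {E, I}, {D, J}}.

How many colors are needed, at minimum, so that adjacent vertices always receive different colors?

G and I are adjacent, so at least 2 colors are needed.
A valid assignment using 2 colors: A=red, B=blue, C=red, D=blue, E=blue, F=blue, G=blue, H=blue, I=red, J=red. Each edge has distinct colors on its endpoints.

2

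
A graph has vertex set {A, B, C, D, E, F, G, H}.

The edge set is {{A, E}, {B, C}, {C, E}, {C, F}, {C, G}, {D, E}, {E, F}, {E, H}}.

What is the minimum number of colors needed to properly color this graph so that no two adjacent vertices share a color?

C, E, F form a triangle, so at least 3 colors are needed.
3 colors suffice: color 1 → {B, E, G}; color 2 → {A, C, D, H}; color 3 → {F}. No two adjacent vertices share a color.

3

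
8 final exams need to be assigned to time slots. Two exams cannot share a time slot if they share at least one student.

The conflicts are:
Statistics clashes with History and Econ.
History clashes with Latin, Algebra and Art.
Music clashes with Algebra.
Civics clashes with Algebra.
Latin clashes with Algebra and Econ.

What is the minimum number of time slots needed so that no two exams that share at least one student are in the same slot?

History, Latin, Algebra are mutually in conflict, so at least 3 time slots are needed.
3 time slots suffice: Statistics=2, History=1, Music=1, Civics=1, Latin=3, Algebra=2, Econ=1, Art=2. Every pair that conflicts lands in different time slots.

3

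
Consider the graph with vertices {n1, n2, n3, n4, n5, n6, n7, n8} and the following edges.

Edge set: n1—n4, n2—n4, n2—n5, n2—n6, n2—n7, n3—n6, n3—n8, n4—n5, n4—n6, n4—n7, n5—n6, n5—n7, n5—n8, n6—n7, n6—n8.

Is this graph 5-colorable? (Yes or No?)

Yes

The chromatic number is 5. n2, n4, n5, n6, n7 are mutually adjacent (a clique of size 5), so at least 5 colors are needed.
5 colors suffice: n1=1, n2=4, n3=2, n4=3, n5=2, n6=1, n7=5, n8=3.
That is already a proper 5-coloring.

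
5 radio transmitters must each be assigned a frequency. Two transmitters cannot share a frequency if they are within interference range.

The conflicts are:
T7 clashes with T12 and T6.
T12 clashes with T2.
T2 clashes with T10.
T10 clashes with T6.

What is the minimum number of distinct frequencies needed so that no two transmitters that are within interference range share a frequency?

The cycle T7-T12-T2-T10-T6-T7 has odd length 5, so it cannot be 2-colored; at least 3 frequencies are needed.
3 frequencies suffice: frequency 1 → {T7, T2}; frequency 2 → {T12, T6}; frequency 3 → {T10}. No two conflicting transmitters share a frequency.

3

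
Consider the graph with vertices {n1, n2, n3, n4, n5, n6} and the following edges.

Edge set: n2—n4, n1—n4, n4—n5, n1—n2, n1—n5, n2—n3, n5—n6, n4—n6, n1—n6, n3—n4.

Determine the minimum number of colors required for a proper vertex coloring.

n1, n4, n5, n6 are pairwise adjacent (a clique of size 4), so at least 4 colors are needed.
One proper 4-coloring: n1=blue, n2=green, n3=blue, n4=red, n5=green, n6=yellow. No two adjacent vertices share a color.

4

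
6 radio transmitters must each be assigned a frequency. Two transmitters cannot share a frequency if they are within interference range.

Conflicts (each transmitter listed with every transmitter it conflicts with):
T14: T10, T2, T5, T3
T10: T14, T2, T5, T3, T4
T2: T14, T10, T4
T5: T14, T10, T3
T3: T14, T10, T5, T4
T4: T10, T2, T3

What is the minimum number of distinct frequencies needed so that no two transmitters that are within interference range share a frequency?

T14, T10, T5, T3 are mutually in conflict, so at least 4 frequencies are needed.
4 frequencies suffice: T14=3, T10=1, T2=2, T5=4, T3=2, T4=3. Each listed conflict is separated.

4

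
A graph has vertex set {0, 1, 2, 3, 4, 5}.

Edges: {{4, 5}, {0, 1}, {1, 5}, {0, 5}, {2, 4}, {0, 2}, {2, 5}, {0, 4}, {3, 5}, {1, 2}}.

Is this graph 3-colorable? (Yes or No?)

No

0, 2, 4, 5 are pairwise adjacent (a clique of size 4), so at least 4 colors are needed.
So 3 colors are not enough.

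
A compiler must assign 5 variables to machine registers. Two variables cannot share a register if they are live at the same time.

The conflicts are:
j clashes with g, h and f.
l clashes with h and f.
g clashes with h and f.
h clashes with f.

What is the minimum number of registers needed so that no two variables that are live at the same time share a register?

4

j, g, h, f are mutually in conflict, so at least 4 registers are needed.
Using 4 registers: j=3, l=3, g=4, h=2, f=1. Every pair that conflicts lands in different registers.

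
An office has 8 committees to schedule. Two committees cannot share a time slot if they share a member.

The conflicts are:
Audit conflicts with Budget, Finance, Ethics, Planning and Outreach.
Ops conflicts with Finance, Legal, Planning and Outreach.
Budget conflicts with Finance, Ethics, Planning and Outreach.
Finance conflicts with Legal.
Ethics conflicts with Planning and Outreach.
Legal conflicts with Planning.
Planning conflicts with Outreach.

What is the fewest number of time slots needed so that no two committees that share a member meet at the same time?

Audit, Budget, Ethics, Planning, Outreach pairwise conflict, so at least 5 time slots are needed.
A valid assignment using 5 time slots: Audit=2, Ops=2, Budget=3, Finance=1, Ethics=5, Legal=3, Planning=1, Outreach=4. No two conflicting committees share a time slot.

5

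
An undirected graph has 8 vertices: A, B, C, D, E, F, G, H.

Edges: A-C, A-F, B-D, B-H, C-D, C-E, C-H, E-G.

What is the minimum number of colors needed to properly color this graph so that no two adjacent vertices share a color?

E and G are adjacent, so at least 2 colors are needed.
2 colors suffice: color 1 → {B, C, F, G}; color 2 → {A, D, E, H}. No two adjacent vertices share a color.

2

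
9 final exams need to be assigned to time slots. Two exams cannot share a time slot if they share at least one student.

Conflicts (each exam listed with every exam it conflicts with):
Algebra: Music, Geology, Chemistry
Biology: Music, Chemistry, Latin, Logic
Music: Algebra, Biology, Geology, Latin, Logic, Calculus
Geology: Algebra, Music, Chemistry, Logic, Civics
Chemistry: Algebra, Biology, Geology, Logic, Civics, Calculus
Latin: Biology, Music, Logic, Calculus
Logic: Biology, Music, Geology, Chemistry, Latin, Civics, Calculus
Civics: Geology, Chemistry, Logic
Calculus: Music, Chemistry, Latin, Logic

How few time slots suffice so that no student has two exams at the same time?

4

Music, Latin, Logic, Calculus all conflict with each other, so at least 4 time slots are needed.
4 time slots suffice: time slot 1 → {Algebra, Logic}; time slot 2 → {Music, Chemistry}; time slot 3 → {Biology, Geology, Calculus}; time slot 4 → {Latin, Civics}. No two conflicting exams share a time slot.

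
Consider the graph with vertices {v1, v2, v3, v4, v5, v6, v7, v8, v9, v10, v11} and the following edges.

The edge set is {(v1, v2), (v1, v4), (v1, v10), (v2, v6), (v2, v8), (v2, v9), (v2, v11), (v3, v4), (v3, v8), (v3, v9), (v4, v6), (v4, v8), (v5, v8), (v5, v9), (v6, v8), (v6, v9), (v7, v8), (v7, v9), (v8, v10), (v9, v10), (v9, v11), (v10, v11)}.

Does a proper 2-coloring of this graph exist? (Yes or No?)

No

v2, v6, v8 are pairwise adjacent, so at least 3 colors are needed.
So 2 colors are not enough.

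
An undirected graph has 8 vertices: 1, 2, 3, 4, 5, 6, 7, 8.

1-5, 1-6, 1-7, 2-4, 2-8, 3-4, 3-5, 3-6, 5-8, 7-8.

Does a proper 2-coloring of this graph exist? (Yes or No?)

No

The cycle 4-2-8-5-3-4 has odd length 5, so it cannot be 2-colored; at least 3 colors are needed.
So 2 colors are not enough.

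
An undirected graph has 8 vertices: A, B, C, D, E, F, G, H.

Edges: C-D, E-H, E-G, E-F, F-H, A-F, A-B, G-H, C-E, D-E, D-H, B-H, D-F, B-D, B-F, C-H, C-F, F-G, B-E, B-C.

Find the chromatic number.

6

B, C, D, E, F, H form a clique, so at least 6 colors are needed.
6 colors suffice: color 1 → {F}; color 2 → {A, H}; color 3 → {B, G}; color 4 → {E}; color 5 → {D}; color 6 → {C}. Every edge joins two different colors.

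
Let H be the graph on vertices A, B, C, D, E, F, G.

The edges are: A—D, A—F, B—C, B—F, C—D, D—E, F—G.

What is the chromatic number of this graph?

3

The cycle A-D-C-B-F-A has odd length 5, so it cannot be 2-colored; at least 3 colors are needed.
3 colors suffice: A=2, B=3, C=2, D=1, E=2, F=1, G=2. Every edge joins two different colors.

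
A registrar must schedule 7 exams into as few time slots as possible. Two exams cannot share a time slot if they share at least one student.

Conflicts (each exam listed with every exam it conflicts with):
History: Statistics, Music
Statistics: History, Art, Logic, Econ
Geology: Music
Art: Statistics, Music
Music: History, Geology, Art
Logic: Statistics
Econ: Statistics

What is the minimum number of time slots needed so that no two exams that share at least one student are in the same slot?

History and Statistics conflict, so at least 2 time slots are needed.
2 time slots suffice: History=2, Statistics=1, Geology=2, Art=2, Music=1, Logic=2, Econ=2. Each listed conflict is separated.

2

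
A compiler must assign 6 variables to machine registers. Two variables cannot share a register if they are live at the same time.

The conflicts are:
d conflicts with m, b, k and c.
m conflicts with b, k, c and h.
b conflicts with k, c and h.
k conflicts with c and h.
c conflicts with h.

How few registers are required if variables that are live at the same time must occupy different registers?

5

d, m, b, k, c are mutually in conflict, so at least 5 registers are needed.
5 registers suffice: register 1 → {m}; register 2 → {k}; register 3 → {c}; register 4 → {b}; register 5 → {d, h}. No two conflicting variables share a register.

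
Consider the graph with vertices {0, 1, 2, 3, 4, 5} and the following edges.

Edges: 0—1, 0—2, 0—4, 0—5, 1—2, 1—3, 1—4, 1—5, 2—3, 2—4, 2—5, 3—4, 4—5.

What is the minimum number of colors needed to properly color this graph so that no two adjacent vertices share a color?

5

0, 1, 2, 4, 5 form a clique, so at least 5 colors are needed.
5 colors suffice: color red → {2}; color blue → {1}; color green → {4}; color yellow → {3, 5}; color purple → {0}. No two adjacent vertices share a color.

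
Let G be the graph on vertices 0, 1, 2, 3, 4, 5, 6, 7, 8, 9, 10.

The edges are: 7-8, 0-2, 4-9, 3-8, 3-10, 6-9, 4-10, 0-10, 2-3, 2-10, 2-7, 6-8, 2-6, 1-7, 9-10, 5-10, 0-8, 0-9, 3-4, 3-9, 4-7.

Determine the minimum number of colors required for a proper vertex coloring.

4

3, 4, 9, 10 form a clique, so at least 4 colors are needed.
4 colors suffice: 0=green, 1=blue, 2=blue, 3=green, 4=yellow, 5=blue, 6=red, 7=red, 8=blue, 9=blue, 10=red. Each edge has distinct colors on its endpoints.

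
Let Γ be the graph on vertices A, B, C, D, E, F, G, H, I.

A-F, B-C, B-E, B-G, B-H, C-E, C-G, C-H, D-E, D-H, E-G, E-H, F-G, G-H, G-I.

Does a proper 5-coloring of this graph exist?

The chromatic number is 5. B, C, E, G, H are mutually adjacent (a clique of size 5), so at least 5 colors are needed.
5 colors suffice: color 1 → {A, D, G}; color 2 → {E, F, I}; color 3 → {H}; color 4 → {C}; color 5 → {B}.
That is already a proper 5-coloring.

Yes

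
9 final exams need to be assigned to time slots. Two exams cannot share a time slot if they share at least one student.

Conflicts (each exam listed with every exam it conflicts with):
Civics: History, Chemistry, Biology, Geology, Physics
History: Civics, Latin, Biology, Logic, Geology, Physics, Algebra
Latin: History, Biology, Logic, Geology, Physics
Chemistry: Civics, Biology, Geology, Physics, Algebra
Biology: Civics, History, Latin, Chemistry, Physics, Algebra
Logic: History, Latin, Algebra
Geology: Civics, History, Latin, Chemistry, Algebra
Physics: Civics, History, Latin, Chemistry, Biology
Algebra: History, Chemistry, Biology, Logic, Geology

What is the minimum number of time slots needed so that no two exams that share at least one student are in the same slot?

History, Latin, Biology, Physics all conflict with each other, so at least 4 time slots are needed.
A valid assignment using 4 time slots: Civics=3, History=1, Latin=3, Chemistry=1, Biology=2, Logic=2, Geology=2, Physics=4, Algebra=3. No two conflicting exams share a time slot.

4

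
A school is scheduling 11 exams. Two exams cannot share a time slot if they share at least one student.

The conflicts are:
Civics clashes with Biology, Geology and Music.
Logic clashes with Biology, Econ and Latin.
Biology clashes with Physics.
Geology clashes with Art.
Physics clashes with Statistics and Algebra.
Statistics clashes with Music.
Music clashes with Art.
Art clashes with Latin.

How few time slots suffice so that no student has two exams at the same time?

3

The cycle Physics-Statistics-Music-Civics-Biology-Physics has odd length 5, so it cannot be 2-colored; at least 3 time slots are needed.
3 time slots suffice: time slot 1 → {Logic, Geology, Physics, Music}; time slot 2 → {Civics, Econ, Statistics, Art, Algebra}; time slot 3 → {Biology, Latin}. No two conflicting exams share a time slot.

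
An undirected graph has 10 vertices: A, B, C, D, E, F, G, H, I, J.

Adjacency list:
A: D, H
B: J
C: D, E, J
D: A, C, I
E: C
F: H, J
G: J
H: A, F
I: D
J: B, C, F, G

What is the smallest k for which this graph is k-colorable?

2

D and I are adjacent, so at least 2 colors are needed.
2 colors suffice: A=blue, B=blue, C=blue, D=red, E=red, F=blue, G=blue, H=red, I=blue, J=red. Each edge has distinct colors on its endpoints.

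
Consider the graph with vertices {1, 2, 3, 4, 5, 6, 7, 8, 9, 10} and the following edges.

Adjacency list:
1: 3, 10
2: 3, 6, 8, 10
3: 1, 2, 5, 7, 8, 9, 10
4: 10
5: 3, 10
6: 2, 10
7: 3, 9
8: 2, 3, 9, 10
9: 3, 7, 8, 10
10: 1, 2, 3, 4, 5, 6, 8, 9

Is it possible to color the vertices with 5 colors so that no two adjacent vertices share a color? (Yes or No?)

Yes

The chromatic number is 4. 2, 3, 8, 10 form a clique, so at least 4 colors are needed.
A valid assignment using 4 colors: 1=green, 2=green, 3=blue, 4=blue, 5=green, 6=blue, 7=red, 8=yellow, 9=green, 10=red.
Since 5 ≥ 4, a proper 5-coloring certainly exists.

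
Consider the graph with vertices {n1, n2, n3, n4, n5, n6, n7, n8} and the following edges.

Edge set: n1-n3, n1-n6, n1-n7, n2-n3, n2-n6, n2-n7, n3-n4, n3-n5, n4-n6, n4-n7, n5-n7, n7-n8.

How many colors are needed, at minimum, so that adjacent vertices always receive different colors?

2

n3 and n4 are adjacent, so at least 2 colors are needed.
2 colors suffice: n1=2, n2=2, n3=1, n4=2, n5=2, n6=1, n7=1, n8=2. Every edge joins two different colors.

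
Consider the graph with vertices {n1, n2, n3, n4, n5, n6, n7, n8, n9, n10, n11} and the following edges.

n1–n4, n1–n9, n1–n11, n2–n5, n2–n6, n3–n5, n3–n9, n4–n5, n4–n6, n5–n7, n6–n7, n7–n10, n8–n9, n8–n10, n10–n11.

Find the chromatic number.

The cycle n10-n11-n1-n9-n8-n10 has odd length 5, so it cannot be 2-colored; at least 3 colors are needed.
A valid assignment using 3 colors: n1=1, n2=2, n3=3, n4=2, n5=1, n6=1, n7=2, n8=3, n9=2, n10=1, n11=2. No two adjacent vertices share a color.

3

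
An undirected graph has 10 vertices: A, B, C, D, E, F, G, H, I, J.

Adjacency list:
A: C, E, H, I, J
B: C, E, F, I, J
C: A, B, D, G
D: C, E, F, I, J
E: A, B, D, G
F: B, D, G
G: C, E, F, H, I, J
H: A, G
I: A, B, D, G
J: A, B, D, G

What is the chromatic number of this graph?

G and I are adjacent, so at least 2 colors are needed.
2 colors suffice: color 1 → {A, B, D, G}; color 2 → {C, E, F, H, I, J}. Each edge has distinct colors on its endpoints.

2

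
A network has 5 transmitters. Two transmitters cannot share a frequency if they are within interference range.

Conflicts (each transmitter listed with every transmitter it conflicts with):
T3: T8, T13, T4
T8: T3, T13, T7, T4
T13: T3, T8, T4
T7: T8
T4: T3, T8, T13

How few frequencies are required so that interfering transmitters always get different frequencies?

4

T3, T8, T13, T4 all conflict with each other, so at least 4 frequencies are needed.
A valid assignment using 4 frequencies: T3=2, T8=1, T13=3, T7=2, T4=4. Each listed conflict is separated.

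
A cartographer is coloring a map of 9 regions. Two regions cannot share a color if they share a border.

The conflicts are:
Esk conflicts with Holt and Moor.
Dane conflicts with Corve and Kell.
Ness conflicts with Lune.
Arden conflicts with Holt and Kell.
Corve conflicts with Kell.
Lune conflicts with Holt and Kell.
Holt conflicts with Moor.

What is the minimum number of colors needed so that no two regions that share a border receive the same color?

3

Dane, Corve, Kell pairwise conflict, so at least 3 colors are needed.
3 colors suffice: color 1 → {Ness, Holt, Kell}; color 2 → {Arden, Corve, Lune, Moor}; color 3 → {Esk, Dane}. Every pair that conflicts lands in different colors.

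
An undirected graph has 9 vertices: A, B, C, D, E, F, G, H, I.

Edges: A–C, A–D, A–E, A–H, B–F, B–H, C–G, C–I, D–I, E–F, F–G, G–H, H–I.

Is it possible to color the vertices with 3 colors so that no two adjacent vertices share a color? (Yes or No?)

Yes

The chromatic number is 3. The cycle A-H-B-F-E-A has odd length 5, so it cannot be 2-colored; at least 3 colors are needed.
3 colors suffice: color 1 → {C, D, F, H}; color 2 → {A, B, G, I}; color 3 → {E}.
That is already a proper 3-coloring.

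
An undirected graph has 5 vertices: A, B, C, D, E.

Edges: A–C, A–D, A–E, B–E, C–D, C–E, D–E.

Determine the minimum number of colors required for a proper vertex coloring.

A, C, D, E are mutually adjacent (a clique of size 4), so at least 4 colors are needed.
4 colors suffice: A=2, B=2, C=4, D=3, E=1. Every edge joins two different colors.

4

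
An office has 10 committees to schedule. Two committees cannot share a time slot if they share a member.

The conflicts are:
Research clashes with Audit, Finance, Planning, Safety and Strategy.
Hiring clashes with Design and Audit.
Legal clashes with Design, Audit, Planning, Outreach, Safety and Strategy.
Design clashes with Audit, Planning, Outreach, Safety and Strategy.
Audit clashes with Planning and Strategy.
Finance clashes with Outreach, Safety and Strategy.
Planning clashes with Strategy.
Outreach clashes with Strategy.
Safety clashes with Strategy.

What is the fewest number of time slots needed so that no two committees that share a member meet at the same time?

Legal, Design, Audit, Planning, Strategy are mutually in conflict, so at least 5 time slots are needed.
A valid assignment using 5 time slots: Research=2, Hiring=1, Legal=4, Design=2, Audit=3, Finance=4, Planning=5, Outreach=3, Safety=3, Strategy=1. Every pair that conflicts lands in different time slots.

5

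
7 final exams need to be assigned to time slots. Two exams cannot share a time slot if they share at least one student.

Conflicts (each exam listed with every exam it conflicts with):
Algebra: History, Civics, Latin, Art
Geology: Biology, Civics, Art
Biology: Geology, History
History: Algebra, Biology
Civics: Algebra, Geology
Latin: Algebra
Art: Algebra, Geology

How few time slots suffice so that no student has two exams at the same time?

3

The cycle Biology-Geology-Civics-Algebra-History-Biology has odd length 5, so it cannot be 2-colored; at least 3 time slots are needed.
3 time slots suffice: time slot 1 → {Algebra, Geology}; time slot 2 → {History, Civics, Latin, Art}; time slot 3 → {Biology}. Every pair that conflicts lands in different time slots.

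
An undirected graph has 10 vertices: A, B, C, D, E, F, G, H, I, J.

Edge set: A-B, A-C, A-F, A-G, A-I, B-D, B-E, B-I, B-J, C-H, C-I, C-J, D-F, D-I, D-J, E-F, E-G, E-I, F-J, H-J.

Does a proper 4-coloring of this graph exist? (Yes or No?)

Yes

The chromatic number is 3. A, B, I are mutually adjacent, so at least 3 colors are needed.
3 colors suffice: A=green, B=blue, C=blue, D=green, E=green, F=blue, G=red, H=green, I=red, J=red.
Since 4 ≥ 3, a proper 4-coloring certainly exists.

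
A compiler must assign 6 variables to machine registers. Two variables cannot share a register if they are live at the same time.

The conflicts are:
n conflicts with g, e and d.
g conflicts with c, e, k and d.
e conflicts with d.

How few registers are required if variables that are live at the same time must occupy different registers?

n, g, e, d are mutually in conflict, so at least 4 registers are needed.
Using 4 registers: n=2, g=1, c=2, e=4, k=2, d=3. Each listed conflict is separated.

4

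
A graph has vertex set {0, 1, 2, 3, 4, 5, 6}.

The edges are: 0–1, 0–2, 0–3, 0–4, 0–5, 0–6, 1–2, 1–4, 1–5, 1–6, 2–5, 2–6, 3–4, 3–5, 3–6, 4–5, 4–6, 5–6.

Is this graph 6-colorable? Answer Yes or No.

The chromatic number is 5. 0, 1, 4, 5, 6 are mutually adjacent (a clique of size 5), so at least 5 colors are needed.
5 colors suffice: color red → {0}; color blue → {6}; color green → {5}; color yellow → {1, 3}; color purple → {2, 4}.
Since 6 ≥ 5, a proper 6-coloring certainly exists.

Yes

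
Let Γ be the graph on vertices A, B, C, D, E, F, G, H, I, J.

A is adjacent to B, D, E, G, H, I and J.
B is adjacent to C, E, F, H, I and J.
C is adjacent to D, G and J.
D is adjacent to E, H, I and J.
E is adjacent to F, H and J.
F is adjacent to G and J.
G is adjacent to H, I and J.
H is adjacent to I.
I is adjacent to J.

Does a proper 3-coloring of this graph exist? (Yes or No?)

A, D, E, J are pairwise adjacent (a clique of size 4), so at least 4 colors are needed.
So 3 colors are not enough.

No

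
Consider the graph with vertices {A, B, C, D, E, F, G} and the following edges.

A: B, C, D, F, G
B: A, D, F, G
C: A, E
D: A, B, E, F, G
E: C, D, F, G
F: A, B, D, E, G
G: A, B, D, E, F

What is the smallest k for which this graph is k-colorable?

A, B, D, F, G are pairwise adjacent (a clique of size 5), so at least 5 colors are needed.
5 colors suffice: A=4, B=5, C=1, D=2, E=4, F=3, G=1. Each edge has distinct colors on its endpoints.

5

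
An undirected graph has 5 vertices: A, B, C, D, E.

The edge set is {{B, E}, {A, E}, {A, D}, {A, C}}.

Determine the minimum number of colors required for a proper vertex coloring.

2

A and D are adjacent, so at least 2 colors are needed.
2 colors suffice: color red → {A, B}; color blue → {C, D, E}. Every edge joins two different colors.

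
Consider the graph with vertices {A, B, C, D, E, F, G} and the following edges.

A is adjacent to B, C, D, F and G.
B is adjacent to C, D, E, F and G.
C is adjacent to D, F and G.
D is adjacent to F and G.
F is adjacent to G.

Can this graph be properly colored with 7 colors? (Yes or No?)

The chromatic number is 6. A, B, C, D, F, G are mutually adjacent (a clique of size 6), so at least 6 colors are needed.
One proper 6-coloring: A=6, B=1, C=3, D=4, E=2, F=5, G=2.
Since 7 ≥ 6, a proper 7-coloring certainly exists.

Yes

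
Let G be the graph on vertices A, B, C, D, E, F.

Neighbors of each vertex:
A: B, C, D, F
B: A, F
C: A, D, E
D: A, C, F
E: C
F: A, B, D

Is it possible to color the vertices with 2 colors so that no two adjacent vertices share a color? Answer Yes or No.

A, B, F are pairwise adjacent, so at least 3 colors are needed.
So 2 colors are not enough.

No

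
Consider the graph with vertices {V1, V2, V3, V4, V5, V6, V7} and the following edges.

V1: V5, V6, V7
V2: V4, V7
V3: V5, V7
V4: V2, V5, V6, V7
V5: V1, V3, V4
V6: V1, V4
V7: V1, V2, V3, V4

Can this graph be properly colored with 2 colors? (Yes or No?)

V2, V4, V7 are mutually adjacent, so at least 3 colors are needed.
So 2 colors are not enough.

No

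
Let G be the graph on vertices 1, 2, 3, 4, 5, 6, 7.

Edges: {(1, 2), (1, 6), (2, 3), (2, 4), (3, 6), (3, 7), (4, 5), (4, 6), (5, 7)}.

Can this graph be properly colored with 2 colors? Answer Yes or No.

No

The cycle 5-4-2-3-7-5 has odd length 5, so it cannot be 2-colored; at least 3 colors are needed.
So 2 colors are not enough.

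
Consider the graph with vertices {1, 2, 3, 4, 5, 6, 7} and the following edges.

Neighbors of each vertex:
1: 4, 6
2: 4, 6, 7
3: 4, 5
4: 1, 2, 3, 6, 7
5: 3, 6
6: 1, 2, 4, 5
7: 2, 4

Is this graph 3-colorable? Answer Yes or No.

The chromatic number is 3. 2, 4, 7 are mutually adjacent, so at least 3 colors are needed.
3 colors suffice: color a → {4, 5}; color b → {3, 6, 7}; color c → {1, 2}.
That is already a proper 3-coloring.

Yes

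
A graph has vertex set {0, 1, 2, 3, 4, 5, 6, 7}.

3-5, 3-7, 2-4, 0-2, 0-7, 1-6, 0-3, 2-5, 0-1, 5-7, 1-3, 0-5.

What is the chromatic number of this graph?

0, 3, 5, 7 are mutually adjacent (a clique of size 4), so at least 4 colors are needed.
4 colors suffice: 0=red, 1=blue, 2=green, 3=green, 4=red, 5=blue, 6=red, 7=yellow. Every edge joins two different colors.

4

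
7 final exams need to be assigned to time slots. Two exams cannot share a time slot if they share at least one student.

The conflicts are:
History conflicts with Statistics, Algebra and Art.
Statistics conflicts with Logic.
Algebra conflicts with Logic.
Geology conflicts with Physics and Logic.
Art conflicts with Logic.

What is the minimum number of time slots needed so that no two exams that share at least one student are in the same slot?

2

History and Art conflict, so at least 2 time slots are needed.
Using 2 time slots: History=1, Statistics=2, Algebra=2, Geology=2, Art=2, Physics=1, Logic=1. Each listed conflict is separated.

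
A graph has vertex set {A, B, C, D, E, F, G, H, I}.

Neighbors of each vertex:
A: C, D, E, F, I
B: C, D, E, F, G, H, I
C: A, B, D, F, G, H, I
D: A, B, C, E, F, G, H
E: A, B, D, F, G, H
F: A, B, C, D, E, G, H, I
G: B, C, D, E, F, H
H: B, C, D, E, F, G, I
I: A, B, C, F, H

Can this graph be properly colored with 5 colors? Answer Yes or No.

No

B, C, D, F, G, H are mutually adjacent (a clique of size 6), so at least 6 colors are needed.
So 5 colors are not enough.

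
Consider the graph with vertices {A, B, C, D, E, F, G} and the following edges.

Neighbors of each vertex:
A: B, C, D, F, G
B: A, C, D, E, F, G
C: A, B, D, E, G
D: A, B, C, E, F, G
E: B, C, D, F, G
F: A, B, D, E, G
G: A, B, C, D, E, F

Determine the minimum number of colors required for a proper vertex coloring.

B, D, E, F, G are pairwise adjacent (a clique of size 5), so at least 5 colors are needed.
A valid assignment using 5 colors: A=4, B=3, C=5, D=1, E=4, F=5, G=2. Each edge has distinct colors on its endpoints.

5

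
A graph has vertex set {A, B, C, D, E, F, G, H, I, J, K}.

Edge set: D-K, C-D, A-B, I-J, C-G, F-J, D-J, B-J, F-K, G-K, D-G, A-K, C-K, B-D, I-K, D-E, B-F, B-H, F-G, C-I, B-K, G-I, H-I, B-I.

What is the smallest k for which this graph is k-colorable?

C, D, G, K are mutually adjacent (a clique of size 4), so at least 4 colors are needed.
4 colors suffice: A=3, B=2, C=4, D=3, E=1, F=3, G=2, H=1, I=3, J=1, K=1. Every edge joins two different colors.

4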